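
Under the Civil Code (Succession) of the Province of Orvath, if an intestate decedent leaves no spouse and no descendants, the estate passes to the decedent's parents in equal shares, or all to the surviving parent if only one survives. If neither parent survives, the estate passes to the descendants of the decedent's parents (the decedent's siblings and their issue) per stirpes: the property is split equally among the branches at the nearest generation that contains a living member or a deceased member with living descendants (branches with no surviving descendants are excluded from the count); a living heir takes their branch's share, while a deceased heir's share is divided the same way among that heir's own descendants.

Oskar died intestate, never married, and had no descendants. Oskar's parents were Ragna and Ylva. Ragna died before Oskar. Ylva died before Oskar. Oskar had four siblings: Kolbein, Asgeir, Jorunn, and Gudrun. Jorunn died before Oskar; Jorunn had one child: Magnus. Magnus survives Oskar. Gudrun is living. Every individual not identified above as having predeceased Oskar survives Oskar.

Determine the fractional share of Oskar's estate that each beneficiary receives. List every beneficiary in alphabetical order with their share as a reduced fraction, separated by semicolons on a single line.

Neither parent survives and there are no descendants, so the estate passes to Oskar's siblings and their issue per stirpes.
The estate is divided into 4 equal shares of 1/4 among Kolbein, Asgeir, Jorunn, Gudrun.
Kolbein is living and takes 1/4.
Asgeir is living and takes 1/4.
Jorunn predeceased; the 1/4 allotted to Jorunn's branch passes to Jorunn's issue by representation.
Magnus is the sole taker at this level and receives the full 1/4.
Gudrun is living and takes 1/4.

Asgeir 1/4; Gudrun 1/4; Kolbein 1/4; Magnus 1/4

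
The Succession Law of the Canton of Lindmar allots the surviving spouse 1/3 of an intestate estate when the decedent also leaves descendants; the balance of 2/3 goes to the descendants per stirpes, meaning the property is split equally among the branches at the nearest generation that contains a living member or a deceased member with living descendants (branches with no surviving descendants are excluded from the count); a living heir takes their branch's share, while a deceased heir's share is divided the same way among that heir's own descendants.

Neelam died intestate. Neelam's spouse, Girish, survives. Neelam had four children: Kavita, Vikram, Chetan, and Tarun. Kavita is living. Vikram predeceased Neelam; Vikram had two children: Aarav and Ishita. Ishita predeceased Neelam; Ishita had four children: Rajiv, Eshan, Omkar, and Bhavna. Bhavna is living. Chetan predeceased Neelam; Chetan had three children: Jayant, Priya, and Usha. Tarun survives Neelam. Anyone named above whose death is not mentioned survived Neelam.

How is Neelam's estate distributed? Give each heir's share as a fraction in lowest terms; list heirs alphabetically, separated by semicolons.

Girish, as surviving spouse, takes 1/3.
The remaining 2/3 passes to Neelam's descendants per stirpes.
The 2/3 is divided into 4 equal shares of 1/6 among Kavita, Vikram, Chetan, Tarun.
Kavita is living and takes 1/6.
Vikram predeceased; the 1/6 allotted to Vikram's branch passes to Vikram's issue by representation.
The 1/6 is divided into 2 equal shares of 1/12 among Aarav, Ishita.
Aarav is living and takes 1/12.
Ishita predeceased; the 1/12 allotted to Ishita's branch passes to Ishita's issue by representation.
The 1/12 is divided into 4 equal shares of 1/48 among Rajiv, Eshan, Omkar, Bhavna.
Rajiv is living and takes 1/48.
Eshan is living and takes 1/48.
Omkar is living and takes 1/48.
Bhavna is living and takes 1/48.
Chetan predeceased; the 1/6 allotted to Chetan's branch passes to Chetan's issue by representation.
The 1/6 is divided into 3 equal shares of 1/18 among Jayant, Priya, Usha.
Jayant is living and takes 1/18.
Priya is living and takes 1/18.
Usha is living and takes 1/18.
Tarun is living and takes 1/6.

Aarav 1/12; Bhavna 1/48; Eshan 1/48; Girish 1/3; Jayant 1/18; Kavita 1/6; Omkar 1/48; Priya 1/18; Rajiv 1/48; Tarun 1/6; Usha 1/18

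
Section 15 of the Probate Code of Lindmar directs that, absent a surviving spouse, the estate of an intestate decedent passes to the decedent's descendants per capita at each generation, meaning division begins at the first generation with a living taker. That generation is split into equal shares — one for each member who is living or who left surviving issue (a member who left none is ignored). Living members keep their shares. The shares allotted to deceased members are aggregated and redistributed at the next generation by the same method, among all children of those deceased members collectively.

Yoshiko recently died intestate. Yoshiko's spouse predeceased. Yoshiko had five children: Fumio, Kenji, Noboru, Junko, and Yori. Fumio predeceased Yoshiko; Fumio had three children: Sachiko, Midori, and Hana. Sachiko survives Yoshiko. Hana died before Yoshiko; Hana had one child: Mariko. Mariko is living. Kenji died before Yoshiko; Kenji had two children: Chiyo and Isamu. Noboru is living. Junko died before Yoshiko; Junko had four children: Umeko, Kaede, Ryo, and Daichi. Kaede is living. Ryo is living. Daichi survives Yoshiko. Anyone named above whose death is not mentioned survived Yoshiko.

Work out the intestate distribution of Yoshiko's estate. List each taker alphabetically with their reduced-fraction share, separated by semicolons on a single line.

Chiyo 1/15; Daichi 1/15; Isamu 1/15; Kaede 1/15; Mariko 1/15; Midori 1/15; Noboru 1/5; Ryo 1/15; Sachiko 1/15; Umeko 1/15; Yori 1/5

There is no surviving spouse, so the entire estate passes to Yoshiko's descendants per capita at each generation.
At generation 1 (Fumio, Kenji, Noboru, Junko, Yori) there are 5 shares of (1)/5 = 1/5 each.
Living: Noboru and Yori — each takes 1/5.
Deceased: Fumio, Kenji, and Junko. Their combined 3/5 is pooled and carried to generation 2.
At generation 2 (Sachiko, Midori, Hana, Chiyo, Isamu, Umeko, Kaede, Ryo, Daichi) there are 9 shares of (3/5)/9 = 1/15 each.
Living: Sachiko, Midori, Chiyo, Isamu, Umeko, Kaede, Ryo, and Daichi — each takes 1/15.
Deceased: Hana. That 1/15 share is carried to generation 3.
At generation 3 (Mariko) there are 1 shares of (1/15)/1 = 1/15 each.
Living: Mariko — each takes 1/15.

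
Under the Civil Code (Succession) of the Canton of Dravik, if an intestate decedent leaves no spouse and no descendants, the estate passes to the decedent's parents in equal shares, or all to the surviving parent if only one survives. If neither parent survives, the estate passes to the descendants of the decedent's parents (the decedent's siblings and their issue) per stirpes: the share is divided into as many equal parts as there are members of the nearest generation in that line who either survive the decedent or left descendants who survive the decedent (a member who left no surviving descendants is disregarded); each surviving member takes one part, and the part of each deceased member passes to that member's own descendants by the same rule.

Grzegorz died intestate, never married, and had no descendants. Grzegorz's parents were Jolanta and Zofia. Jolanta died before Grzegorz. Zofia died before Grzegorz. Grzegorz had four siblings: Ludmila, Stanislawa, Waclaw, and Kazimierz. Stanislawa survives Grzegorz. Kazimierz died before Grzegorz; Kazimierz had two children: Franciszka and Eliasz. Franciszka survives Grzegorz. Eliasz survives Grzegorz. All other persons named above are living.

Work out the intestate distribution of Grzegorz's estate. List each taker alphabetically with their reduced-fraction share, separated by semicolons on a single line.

Eliasz 1/8; Franciszka 1/8; Ludmila 1/4; Stanislawa 1/4; Waclaw 1/4

Neither parent survives and there are no descendants, so the estate passes to Grzegorz's siblings and their issue per stirpes.
The estate is divided into 4 equal shares of 1/4 among Ludmila, Stanislawa, Waclaw, Kazimierz.
Ludmila is living and takes 1/4.
Stanislawa is living and takes 1/4.
Waclaw is living and takes 1/4.
Kazimierz predeceased; the 1/4 allotted to Kazimierz's branch passes to Kazimierz's issue by representation.
The 1/4 is divided into 2 equal shares of 1/8 among Franciszka, Eliasz.
Franciszka is living and takes 1/8.
Eliasz is living and takes 1/8.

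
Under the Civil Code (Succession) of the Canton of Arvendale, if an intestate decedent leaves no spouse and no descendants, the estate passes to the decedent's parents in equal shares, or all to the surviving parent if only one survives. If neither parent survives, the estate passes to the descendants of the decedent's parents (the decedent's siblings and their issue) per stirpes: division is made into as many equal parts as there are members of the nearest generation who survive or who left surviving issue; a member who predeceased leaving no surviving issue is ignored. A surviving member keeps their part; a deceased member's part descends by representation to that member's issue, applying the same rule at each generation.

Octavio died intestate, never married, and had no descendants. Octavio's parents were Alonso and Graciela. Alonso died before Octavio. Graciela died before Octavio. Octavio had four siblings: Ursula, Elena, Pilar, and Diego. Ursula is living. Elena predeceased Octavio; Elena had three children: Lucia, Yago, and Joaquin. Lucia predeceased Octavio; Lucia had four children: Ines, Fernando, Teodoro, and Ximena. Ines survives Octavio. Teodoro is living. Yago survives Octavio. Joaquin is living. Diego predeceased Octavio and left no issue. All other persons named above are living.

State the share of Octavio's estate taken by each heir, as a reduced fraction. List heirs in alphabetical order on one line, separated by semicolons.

Fernando 1/36; Ines 1/36; Joaquin 1/9; Pilar 1/3; Teodoro 1/36; Ursula 1/3; Ximena 1/36; Yago 1/9

Neither parent survives and there are no descendants, so the estate passes to Octavio's siblings and their issue per stirpes.
Diego left no surviving issue, so that branch lapses and is disregarded.
The estate is divided into 3 equal shares of 1/3 among Ursula, Elena, Pilar.
Ursula is living and takes 1/3.
Elena predeceased; the 1/3 allotted to Elena's branch passes to Elena's issue by representation.
The 1/3 is divided into 3 equal shares of 1/9 among Lucia, Yago, Joaquin.
Lucia predeceased; the 1/9 allotted to Lucia's branch passes to Lucia's issue by representation.
The 1/9 is divided into 4 equal shares of 1/36 among Ines, Fernando, Teodoro, Ximena.
Ines is living and takes 1/36.
Fernando is living and takes 1/36.
Teodoro is living and takes 1/36.
Ximena is living and takes 1/36.
Yago is living and takes 1/9.
Joaquin is living and takes 1/9.
Pilar is living and takes 1/3.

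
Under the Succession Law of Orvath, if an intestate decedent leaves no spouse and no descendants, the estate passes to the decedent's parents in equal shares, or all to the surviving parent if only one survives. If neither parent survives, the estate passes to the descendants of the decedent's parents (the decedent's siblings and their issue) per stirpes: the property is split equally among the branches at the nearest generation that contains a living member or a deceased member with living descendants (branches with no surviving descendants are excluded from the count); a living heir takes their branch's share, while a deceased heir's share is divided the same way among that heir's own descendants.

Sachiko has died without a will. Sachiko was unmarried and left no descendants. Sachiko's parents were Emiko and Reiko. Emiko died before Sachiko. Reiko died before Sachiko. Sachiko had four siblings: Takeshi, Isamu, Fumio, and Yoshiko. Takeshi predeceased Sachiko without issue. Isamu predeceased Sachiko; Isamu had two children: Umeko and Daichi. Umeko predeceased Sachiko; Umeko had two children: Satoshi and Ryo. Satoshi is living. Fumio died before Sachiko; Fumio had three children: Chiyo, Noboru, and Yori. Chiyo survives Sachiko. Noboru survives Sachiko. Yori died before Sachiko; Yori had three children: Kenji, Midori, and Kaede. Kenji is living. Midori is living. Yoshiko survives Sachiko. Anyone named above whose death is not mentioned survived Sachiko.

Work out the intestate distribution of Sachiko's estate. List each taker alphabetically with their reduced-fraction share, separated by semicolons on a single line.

Chiyo 1/9; Daichi 1/6; Kaede 1/27; Kenji 1/27; Midori 1/27; Noboru 1/9; Ryo 1/12; Satoshi 1/12; Yoshiko 1/3

Neither parent survives and there are no descendants, so the estate passes to Sachiko's siblings and their issue per stirpes.
Takeshi left no surviving issue, so that branch lapses and is disregarded.
The estate is divided into 3 equal shares of 1/3 among Isamu, Fumio, Yoshiko.
Isamu predeceased; the 1/3 allotted to Isamu's branch passes to Isamu's issue by representation.
The 1/3 is divided into 2 equal shares of 1/6 among Umeko, Daichi.
Umeko predeceased; the 1/6 allotted to Umeko's branch passes to Umeko's issue by representation.
The 1/6 is divided into 2 equal shares of 1/12 among Satoshi, Ryo.
Satoshi is living and takes 1/12.
Ryo is living and takes 1/12.
Daichi is living and takes 1/6.
Fumio predeceased; the 1/3 allotted to Fumio's branch passes to Fumio's issue by representation.
The 1/3 is divided into 3 equal shares of 1/9 among Chiyo, Noboru, Yori.
Chiyo is living and takes 1/9.
Noboru is living and takes 1/9.
Yori predeceased; the 1/9 allotted to Yori's branch passes to Yori's issue by representation.
The 1/9 is divided into 3 equal shares of 1/27 among Kenji, Midori, Kaede.
Kenji is living and takes 1/27.
Midori is living and takes 1/27.
Kaede is living and takes 1/27.
Yoshiko is living and takes 1/3.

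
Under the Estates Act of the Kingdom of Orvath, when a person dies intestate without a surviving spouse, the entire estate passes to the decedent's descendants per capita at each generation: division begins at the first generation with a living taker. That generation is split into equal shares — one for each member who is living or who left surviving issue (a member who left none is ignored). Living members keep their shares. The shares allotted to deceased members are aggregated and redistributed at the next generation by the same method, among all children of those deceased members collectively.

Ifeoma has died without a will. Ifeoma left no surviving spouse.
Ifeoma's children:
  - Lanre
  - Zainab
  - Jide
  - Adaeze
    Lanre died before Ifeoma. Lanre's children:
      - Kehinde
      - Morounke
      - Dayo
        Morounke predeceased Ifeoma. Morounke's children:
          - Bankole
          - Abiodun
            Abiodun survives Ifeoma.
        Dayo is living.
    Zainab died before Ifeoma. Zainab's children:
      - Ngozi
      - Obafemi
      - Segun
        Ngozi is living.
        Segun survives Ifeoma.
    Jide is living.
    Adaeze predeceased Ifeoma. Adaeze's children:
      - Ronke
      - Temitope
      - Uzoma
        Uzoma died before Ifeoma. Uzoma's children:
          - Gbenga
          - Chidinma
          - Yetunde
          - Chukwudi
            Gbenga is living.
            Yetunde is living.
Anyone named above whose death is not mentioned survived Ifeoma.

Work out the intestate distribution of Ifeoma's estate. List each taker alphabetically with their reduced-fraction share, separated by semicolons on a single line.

Abiodun 1/36; Bankole 1/36; Chidinma 1/36; Chukwudi 1/36; Dayo 1/12; Gbenga 1/36; Jide 1/4; Kehinde 1/12; Ngozi 1/12; Obafemi 1/12; Ronke 1/12; Segun 1/12; Temitope 1/12; Yetunde 1/36

There is no surviving spouse, so the entire estate passes to Ifeoma's descendants per capita at each generation.
At generation 1 (Lanre, Zainab, Jide, Adaeze) there are 4 shares of (1)/4 = 1/4 each.
Living: Jide — each takes 1/4.
Deceased: Lanre, Zainab, and Adaeze. Their combined 3/4 is pooled and carried to generation 2.
At generation 2 (Kehinde, Morounke, Dayo, Ngozi, Obafemi, Segun, Ronke, Temitope, Uzoma) there are 9 shares of (3/4)/9 = 1/12 each.
Living: Kehinde, Dayo, Ngozi, Obafemi, Segun, Ronke, and Temitope — each takes 1/12.
Deceased: Morounke and Uzoma. Their combined 1/6 is pooled and carried to generation 3.
At generation 3 (Bankole, Abiodun, Gbenga, Chidinma, Yetunde, Chukwudi) there are 6 shares of (1/6)/6 = 1/36 each.
Living: Bankole, Abiodun, Gbenga, Chidinma, Yetunde, and Chukwudi — each takes 1/36.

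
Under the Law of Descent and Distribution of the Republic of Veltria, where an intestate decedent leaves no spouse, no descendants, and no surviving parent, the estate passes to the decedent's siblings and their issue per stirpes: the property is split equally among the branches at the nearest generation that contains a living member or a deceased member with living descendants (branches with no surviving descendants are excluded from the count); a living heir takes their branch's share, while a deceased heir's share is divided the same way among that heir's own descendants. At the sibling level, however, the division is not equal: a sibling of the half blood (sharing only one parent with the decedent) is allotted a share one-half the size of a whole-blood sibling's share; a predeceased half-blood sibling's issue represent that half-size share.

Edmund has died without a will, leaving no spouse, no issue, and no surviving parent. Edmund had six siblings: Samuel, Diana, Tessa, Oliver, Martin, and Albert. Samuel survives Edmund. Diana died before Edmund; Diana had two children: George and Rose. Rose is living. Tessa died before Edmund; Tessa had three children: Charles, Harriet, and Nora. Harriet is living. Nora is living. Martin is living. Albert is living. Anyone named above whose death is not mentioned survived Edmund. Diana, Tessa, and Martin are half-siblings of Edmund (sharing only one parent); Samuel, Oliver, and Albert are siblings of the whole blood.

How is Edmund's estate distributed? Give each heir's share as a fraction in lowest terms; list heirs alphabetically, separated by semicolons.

Albert 2/9; Charles 1/27; George 1/18; Harriet 1/27; Martin 1/9; Nora 1/27; Oliver 2/9; Rose 1/18; Samuel 2/9

No spouse, descendants, or parent survives, so the estate passes to Edmund's siblings per stirpes.
Half-blood siblings count for one-half the weight of whole-blood siblings at the initial division.
Dividing 1 in proportion to weights (total weight 9/2): Samuel (weight 1) → 2/9; Diana (weight 1/2) → 1/9; Tessa (weight 1/2) → 1/9; Oliver (weight 1) → 2/9; Martin (weight 1/2) → 1/9; Albert (weight 1) → 2/9.
Samuel is living and takes 2/9.
Diana predeceased; the 1/9 allotted to Diana's branch passes to Diana's issue by representation.
The 1/9 is divided into 2 equal shares of 1/18 among George, Rose.
George is living and takes 1/18.
Rose is living and takes 1/18.
Tessa predeceased; the 1/9 allotted to Tessa's branch passes to Tessa's issue by representation.
The 1/9 is divided into 3 equal shares of 1/27 among Charles, Harriet, Nora.
Charles is living and takes 1/27.
Harriet is living and takes 1/27.
Nora is living and takes 1/27.
Oliver is living and takes 2/9.
Martin is living and takes 1/9.
Albert is living and takes 2/9.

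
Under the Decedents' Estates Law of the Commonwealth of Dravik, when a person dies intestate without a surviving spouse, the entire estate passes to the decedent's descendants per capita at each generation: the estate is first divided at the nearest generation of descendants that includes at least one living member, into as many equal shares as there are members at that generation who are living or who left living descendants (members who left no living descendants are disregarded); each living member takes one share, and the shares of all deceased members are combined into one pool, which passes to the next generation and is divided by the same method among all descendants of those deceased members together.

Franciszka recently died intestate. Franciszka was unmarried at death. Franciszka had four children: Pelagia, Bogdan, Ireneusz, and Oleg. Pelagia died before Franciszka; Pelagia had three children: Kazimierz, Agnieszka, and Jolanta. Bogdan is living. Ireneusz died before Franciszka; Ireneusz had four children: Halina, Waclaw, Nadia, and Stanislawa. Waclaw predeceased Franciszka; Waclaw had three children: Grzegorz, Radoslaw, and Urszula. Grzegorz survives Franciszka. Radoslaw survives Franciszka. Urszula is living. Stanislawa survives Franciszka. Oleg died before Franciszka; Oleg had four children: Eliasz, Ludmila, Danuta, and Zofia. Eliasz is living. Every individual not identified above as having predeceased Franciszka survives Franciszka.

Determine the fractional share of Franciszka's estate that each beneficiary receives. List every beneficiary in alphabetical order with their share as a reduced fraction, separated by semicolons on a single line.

Agnieszka 3/44; Bogdan 1/4; Danuta 3/44; Eliasz 3/44; Grzegorz 1/44; Halina 3/44; Jolanta 3/44; Kazimierz 3/44; Ludmila 3/44; Nadia 3/44; Radoslaw 1/44; Stanislawa 3/44; Urszula 1/44; Zofia 3/44

There is no surviving spouse, so the entire estate passes to Franciszka's descendants per capita at each generation.
At generation 1 (Pelagia, Bogdan, Ireneusz, Oleg) there are 4 shares of (1)/4 = 1/4 each.
Living: Bogdan — each takes 1/4.
Deceased: Pelagia, Ireneusz, and Oleg. Their combined 3/4 is pooled and carried to generation 2.
At generation 2 (Kazimierz, Agnieszka, Jolanta, Halina, Waclaw, Nadia, Stanislawa, Eliasz, Ludmila, Danuta, Zofia) there are 11 shares of (3/4)/11 = 3/44 each.
Living: Kazimierz, Agnieszka, Jolanta, Halina, Nadia, Stanislawa, Eliasz, Ludmila, Danuta, and Zofia — each takes 3/44.
Deceased: Waclaw. That 3/44 share is carried to generation 3.
At generation 3 (Grzegorz, Radoslaw, Urszula) there are 3 shares of (3/44)/3 = 1/44 each.
Living: Grzegorz, Radoslaw, and Urszula — each takes 1/44.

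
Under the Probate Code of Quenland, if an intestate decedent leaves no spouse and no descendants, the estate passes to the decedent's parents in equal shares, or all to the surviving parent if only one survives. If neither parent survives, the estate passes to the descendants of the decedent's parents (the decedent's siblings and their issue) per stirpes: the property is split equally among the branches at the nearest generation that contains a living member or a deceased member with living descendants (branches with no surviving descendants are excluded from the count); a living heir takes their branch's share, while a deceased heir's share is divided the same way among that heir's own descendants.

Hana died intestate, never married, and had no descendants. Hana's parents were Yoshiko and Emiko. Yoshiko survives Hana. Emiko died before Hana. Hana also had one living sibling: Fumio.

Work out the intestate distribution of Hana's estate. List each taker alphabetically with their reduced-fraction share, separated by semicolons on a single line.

Yoshiko 1

Only one parent, Yoshiko, survives, so Yoshiko takes the entire estate. The siblings take nothing because a surviving parent has priority.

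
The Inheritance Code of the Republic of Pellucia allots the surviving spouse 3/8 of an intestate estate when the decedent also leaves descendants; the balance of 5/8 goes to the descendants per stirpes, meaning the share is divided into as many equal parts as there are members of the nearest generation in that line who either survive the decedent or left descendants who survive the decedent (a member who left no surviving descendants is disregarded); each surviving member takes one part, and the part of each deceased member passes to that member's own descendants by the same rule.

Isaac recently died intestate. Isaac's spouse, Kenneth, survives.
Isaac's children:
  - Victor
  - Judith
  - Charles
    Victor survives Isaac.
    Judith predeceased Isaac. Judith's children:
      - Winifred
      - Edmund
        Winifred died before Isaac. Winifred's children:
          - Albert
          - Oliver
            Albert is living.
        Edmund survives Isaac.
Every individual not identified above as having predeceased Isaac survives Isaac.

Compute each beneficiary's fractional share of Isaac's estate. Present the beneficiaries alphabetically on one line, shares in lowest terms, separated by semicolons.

Albert 5/96; Charles 5/24; Edmund 5/48; Kenneth 3/8; Oliver 5/96; Victor 5/24

Kenneth, as surviving spouse, takes 3/8.
The remaining 5/8 passes to Isaac's descendants per stirpes.
The 5/8 is divided into 3 equal shares of 5/24 among Victor, Judith, Charles.
Victor is living and takes 5/24.
Judith predeceased; the 5/24 allotted to Judith's branch passes to Judith's issue by representation.
The 5/24 is divided into 2 equal shares of 5/48 among Winifred, Edmund.
Winifred predeceased; the 5/48 allotted to Winifred's branch passes to Winifred's issue by representation.
The 5/48 is divided into 2 equal shares of 5/96 among Albert, Oliver.
Albert is living and takes 5/96.
Oliver is living and takes 5/96.
Edmund is living and takes 5/48.
Charles is living and takes 5/24.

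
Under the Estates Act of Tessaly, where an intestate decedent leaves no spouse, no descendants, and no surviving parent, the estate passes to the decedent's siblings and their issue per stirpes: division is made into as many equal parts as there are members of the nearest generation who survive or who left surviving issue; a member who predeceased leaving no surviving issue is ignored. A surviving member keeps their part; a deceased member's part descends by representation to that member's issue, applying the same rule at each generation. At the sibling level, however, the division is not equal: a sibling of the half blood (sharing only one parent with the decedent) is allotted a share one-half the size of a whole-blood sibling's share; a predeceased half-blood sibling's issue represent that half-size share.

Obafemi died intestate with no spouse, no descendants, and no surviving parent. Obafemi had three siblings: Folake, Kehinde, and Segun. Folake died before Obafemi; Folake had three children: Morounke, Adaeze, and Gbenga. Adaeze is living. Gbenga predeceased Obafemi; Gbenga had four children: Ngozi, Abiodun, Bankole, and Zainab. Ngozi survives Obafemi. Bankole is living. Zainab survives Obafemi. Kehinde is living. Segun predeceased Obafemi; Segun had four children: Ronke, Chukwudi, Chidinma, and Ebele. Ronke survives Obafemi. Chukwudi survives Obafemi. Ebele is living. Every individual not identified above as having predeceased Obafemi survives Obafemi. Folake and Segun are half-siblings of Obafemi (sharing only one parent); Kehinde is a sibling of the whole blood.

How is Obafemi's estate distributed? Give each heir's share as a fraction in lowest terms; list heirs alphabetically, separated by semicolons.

No spouse, descendants, or parent survives, so the estate passes to Obafemi's siblings per stirpes.
Half-blood siblings count for one-half the weight of whole-blood siblings at the initial division.
Dividing 1 in proportion to weights (total weight 2): Folake (weight 1/2) → 1/4; Kehinde (weight 1) → 1/2; Segun (weight 1/2) → 1/4.
Folake predeceased; the 1/4 allotted to Folake's branch passes to Folake's issue by representation.
The 1/4 is divided into 3 equal shares of 1/12 among Morounke, Adaeze, Gbenga.
Morounke is living and takes 1/12.
Adaeze is living and takes 1/12.
Gbenga predeceased; the 1/12 allotted to Gbenga's branch passes to Gbenga's issue by representation.
The 1/12 is divided into 4 equal shares of 1/48 among Ngozi, Abiodun, Bankole, Zainab.
Ngozi is living and takes 1/48.
Abiodun is living and takes 1/48.
Bankole is living and takes 1/48.
Zainab is living and takes 1/48.
Kehinde is living and takes 1/2.
Segun predeceased; the 1/4 allotted to Segun's branch passes to Segun's issue by representation.
The 1/4 is divided into 4 equal shares of 1/16 among Ronke, Chukwudi, Chidinma, Ebele.
Ronke is living and takes 1/16.
Chukwudi is living and takes 1/16.
Chidinma is living and takes 1/16.
Ebele is living and takes 1/16.

Abiodun 1/48; Adaeze 1/12; Bankole 1/48; Chidinma 1/16; Chukwudi 1/16; Ebele 1/16; Kehinde 1/2; Morounke 1/12; Ngozi 1/48; Ronke 1/16; Zainab 1/48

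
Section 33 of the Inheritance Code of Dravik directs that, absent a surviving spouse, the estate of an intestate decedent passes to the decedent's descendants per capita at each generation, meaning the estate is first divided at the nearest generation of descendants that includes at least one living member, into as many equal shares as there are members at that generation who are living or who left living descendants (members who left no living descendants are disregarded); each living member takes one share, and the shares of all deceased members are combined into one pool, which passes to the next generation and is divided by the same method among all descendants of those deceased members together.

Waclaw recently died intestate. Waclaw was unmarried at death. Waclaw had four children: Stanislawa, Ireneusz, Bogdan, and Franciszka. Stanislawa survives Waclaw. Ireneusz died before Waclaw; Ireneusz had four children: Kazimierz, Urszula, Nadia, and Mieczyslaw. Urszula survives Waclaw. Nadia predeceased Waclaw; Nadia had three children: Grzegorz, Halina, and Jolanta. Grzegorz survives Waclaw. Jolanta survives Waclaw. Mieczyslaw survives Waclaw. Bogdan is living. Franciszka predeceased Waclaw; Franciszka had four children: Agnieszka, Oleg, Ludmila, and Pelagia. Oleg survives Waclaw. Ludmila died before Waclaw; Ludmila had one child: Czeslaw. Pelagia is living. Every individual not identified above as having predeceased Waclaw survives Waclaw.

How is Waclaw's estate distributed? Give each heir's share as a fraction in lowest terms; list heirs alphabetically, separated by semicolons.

There is no surviving spouse, so the entire estate passes to Waclaw's descendants per capita at each generation.
At generation 1 (Stanislawa, Ireneusz, Bogdan, Franciszka) there are 4 shares of (1)/4 = 1/4 each.
Living: Stanislawa and Bogdan — each takes 1/4.
Deceased: Ireneusz and Franciszka. Their combined 1/2 is pooled and carried to generation 2.
At generation 2 (Kazimierz, Urszula, Nadia, Mieczyslaw, Agnieszka, Oleg, Ludmila, Pelagia) there are 8 shares of (1/2)/8 = 1/16 each.
Living: Kazimierz, Urszula, Mieczyslaw, Agnieszka, Oleg, and Pelagia — each takes 1/16.
Deceased: Nadia and Ludmila. Their combined 1/8 is pooled and carried to generation 3.
At generation 3 (Grzegorz, Halina, Jolanta, Czeslaw) there are 4 shares of (1/8)/4 = 1/32 each.
Living: Grzegorz, Halina, Jolanta, and Czeslaw — each takes 1/32.

Agnieszka 1/16; Bogdan 1/4; Czeslaw 1/32; Grzegorz 1/32; Halina 1/32; Jolanta 1/32; Kazimierz 1/16; Mieczyslaw 1/16; Oleg 1/16; Pelagia 1/16; Stanislawa 1/4; Urszula 1/16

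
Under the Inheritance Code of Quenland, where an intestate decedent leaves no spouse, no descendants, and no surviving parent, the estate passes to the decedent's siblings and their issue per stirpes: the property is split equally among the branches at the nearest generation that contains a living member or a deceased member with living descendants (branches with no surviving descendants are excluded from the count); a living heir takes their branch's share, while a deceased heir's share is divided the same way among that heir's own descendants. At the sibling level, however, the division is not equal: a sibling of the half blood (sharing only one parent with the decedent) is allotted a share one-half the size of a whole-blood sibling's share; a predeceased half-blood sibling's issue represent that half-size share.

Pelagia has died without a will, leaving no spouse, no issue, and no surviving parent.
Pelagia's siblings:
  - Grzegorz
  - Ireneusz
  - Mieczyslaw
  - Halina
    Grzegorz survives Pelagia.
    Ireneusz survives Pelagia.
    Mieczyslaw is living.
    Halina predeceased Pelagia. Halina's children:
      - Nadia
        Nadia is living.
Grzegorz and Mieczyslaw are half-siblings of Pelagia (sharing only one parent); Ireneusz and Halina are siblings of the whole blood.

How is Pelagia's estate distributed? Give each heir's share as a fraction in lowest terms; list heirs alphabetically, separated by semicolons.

Grzegorz 1/6; Ireneusz 1/3; Mieczyslaw 1/6; Nadia 1/3

No spouse, descendants, or parent survives, so the estate passes to Pelagia's siblings per stirpes.
Half-blood siblings count for one-half the weight of whole-blood siblings at the initial division.
Dividing 1 in proportion to weights (total weight 3): Grzegorz (weight 1/2) → 1/6; Ireneusz (weight 1) → 1/3; Mieczyslaw (weight 1/2) → 1/6; Halina (weight 1) → 1/3.
Grzegorz is living and takes 1/6.
Ireneusz is living and takes 1/3.
Mieczyslaw is living and takes 1/6.
Halina predeceased; the 1/3 allotted to Halina's branch passes to Halina's issue by representation.
Nadia is the sole taker at this level and receives the full 1/3.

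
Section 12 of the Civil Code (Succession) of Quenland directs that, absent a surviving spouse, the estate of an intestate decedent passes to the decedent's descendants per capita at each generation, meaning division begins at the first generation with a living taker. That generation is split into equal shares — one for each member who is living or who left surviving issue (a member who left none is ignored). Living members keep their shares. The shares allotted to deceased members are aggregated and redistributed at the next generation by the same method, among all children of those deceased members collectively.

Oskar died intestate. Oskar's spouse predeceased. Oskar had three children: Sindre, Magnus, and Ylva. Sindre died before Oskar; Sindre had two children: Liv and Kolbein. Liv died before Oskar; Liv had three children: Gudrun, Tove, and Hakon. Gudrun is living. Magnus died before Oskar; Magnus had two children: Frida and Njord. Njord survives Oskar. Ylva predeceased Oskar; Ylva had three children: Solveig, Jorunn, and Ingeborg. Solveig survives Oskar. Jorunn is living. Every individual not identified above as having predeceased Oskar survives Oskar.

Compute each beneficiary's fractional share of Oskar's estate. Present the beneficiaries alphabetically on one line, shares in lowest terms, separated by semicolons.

There is no surviving spouse, so the entire estate passes to Oskar's descendants per capita at each generation.
No one at generation 1 (Sindre, Magnus, Ylva) is living; moving to the next generation.
At generation 2 (Liv, Kolbein, Frida, Njord, Solveig, Jorunn, Ingeborg) there are 7 shares of (1)/7 = 1/7 each.
Living: Kolbein, Frida, Njord, Solveig, Jorunn, and Ingeborg — each takes 1/7.
Deceased: Liv. That 1/7 share is carried to generation 3.
At generation 3 (Gudrun, Tove, Hakon) there are 3 shares of (1/7)/3 = 1/21 each.
Living: Gudrun, Tove, and Hakon — each takes 1/21.

Frida 1/7; Gudrun 1/21; Hakon 1/21; Ingeborg 1/7; Jorunn 1/7; Kolbein 1/7; Njord 1/7; Solveig 1/7; Tove 1/21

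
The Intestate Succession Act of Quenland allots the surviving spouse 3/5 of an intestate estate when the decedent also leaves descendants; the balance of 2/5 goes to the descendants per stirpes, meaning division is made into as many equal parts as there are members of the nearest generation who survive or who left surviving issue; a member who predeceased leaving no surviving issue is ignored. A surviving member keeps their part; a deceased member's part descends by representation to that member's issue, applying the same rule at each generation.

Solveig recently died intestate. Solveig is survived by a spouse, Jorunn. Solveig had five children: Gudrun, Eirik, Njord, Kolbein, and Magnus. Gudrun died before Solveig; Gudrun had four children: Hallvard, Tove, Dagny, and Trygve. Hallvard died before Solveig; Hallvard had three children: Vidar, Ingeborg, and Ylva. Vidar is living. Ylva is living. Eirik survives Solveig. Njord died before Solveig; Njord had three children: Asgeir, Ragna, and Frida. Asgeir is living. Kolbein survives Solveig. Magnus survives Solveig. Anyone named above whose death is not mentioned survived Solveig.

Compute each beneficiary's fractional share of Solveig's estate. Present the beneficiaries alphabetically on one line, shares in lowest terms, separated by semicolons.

Jorunn, as surviving spouse, takes 3/5.
The remaining 2/5 passes to Solveig's descendants per stirpes.
The 2/5 is divided into 5 equal shares of 2/25 among Gudrun, Eirik, Njord, Kolbein, Magnus.
Gudrun predeceased; the 2/25 allotted to Gudrun's branch passes to Gudrun's issue by representation.
The 2/25 is divided into 4 equal shares of 1/50 among Hallvard, Tove, Dagny, Trygve.
Hallvard predeceased; the 1/50 allotted to Hallvard's branch passes to Hallvard's issue by representation.
The 1/50 is divided into 3 equal shares of 1/150 among Vidar, Ingeborg, Ylva.
Vidar is living and takes 1/150.
Ingeborg is living and takes 1/150.
Ylva is living and takes 1/150.
Tove is living and takes 1/50.
Dagny is living and takes 1/50.
Trygve is living and takes 1/50.
Eirik is living and takes 2/25.
Njord predeceased; the 2/25 allotted to Njord's branch passes to Njord's issue by representation.
The 2/25 is divided into 3 equal shares of 2/75 among Asgeir, Ragna, Frida.
Asgeir is living and takes 2/75.
Ragna is living and takes 2/75.
Frida is living and takes 2/75.
Kolbein is living and takes 2/25.
Magnus is living and takes 2/25.

Asgeir 2/75; Dagny 1/50; Eirik 2/25; Frida 2/75; Ingeborg 1/150; Jorunn 3/5; Kolbein 2/25; Magnus 2/25; Ragna 2/75; Tove 1/50; Trygve 1/50; Vidar 1/150; Ylva 1/150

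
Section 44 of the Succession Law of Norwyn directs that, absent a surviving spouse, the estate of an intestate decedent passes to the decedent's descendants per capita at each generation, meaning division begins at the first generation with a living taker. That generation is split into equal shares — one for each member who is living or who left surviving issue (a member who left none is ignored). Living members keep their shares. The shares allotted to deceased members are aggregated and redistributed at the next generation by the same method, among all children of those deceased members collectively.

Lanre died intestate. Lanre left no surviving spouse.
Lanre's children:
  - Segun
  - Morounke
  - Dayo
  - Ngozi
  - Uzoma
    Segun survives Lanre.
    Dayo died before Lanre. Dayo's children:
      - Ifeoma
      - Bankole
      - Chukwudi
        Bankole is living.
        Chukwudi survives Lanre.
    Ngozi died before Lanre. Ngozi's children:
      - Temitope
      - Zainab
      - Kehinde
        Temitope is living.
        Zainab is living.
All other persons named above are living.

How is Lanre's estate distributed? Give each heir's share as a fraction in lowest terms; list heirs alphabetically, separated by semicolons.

There is no surviving spouse, so the entire estate passes to Lanre's descendants per capita at each generation.
At generation 1 (Segun, Morounke, Dayo, Ngozi, Uzoma) there are 5 shares of (1)/5 = 1/5 each.
Living: Segun, Morounke, and Uzoma — each takes 1/5.
Deceased: Dayo and Ngozi. Their combined 2/5 is pooled and carried to generation 2.
At generation 2 (Ifeoma, Bankole, Chukwudi, Temitope, Zainab, Kehinde) there are 6 shares of (2/5)/6 = 1/15 each.
Living: Ifeoma, Bankole, Chukwudi, Temitope, Zainab, and Kehinde — each takes 1/15.

Bankole 1/15; Chukwudi 1/15; Ifeoma 1/15; Kehinde 1/15; Morounke 1/5; Segun 1/5; Temitope 1/15; Uzoma 1/5; Zainab 1/15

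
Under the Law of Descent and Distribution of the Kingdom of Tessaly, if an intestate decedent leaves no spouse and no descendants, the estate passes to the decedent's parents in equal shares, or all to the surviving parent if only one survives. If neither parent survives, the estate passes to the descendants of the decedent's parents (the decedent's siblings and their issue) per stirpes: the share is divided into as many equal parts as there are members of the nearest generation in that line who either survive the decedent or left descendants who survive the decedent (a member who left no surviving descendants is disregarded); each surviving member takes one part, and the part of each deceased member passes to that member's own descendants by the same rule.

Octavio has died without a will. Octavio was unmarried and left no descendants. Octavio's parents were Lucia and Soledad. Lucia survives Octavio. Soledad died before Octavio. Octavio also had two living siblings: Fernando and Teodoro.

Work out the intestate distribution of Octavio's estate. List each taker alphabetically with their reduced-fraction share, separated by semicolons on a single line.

Only one parent, Lucia, survives, so Lucia takes the entire estate. The siblings take nothing because a surviving parent has priority.

Lucia 1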